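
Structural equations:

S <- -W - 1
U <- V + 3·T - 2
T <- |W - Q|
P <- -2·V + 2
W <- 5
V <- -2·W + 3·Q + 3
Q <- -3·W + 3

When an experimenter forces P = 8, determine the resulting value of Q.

do(P=8) replaces the equation P <- -2·V + 2 with the constant P = 8.
Q is not downstream of the intervention, so its value is determined by the original equations.
Q = -3·W + 3  [with W=5]  = -12

-12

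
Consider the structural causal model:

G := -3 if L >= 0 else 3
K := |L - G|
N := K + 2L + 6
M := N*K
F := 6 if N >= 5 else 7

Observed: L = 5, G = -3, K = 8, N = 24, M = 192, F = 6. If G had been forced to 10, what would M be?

105

do(G=10) replaces the equation G := -3 if L >= 0 else 3 with the constant G = 10.
K = |L - G|  [with L=5, G=10]  = 5
N = K + 2L + 6  [with K=5, L=5]  = 21
M = N*K  [with N=21, K=5]  = 105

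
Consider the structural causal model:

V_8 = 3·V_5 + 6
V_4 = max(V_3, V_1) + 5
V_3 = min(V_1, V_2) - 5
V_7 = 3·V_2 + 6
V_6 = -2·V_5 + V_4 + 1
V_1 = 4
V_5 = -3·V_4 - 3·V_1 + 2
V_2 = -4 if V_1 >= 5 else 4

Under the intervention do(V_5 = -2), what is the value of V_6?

The intervention breaks the incoming arrows to V_5: V_5 = -3·V_4 - 3·V_1 + 2 no longer applies, and V_5 = -2.
V_2 = -4 if V_1 >= 5 else 4  [with V_1=4]  = 4
V_3 = min(V_1, V_2) - 5  [with V_1=4, V_2=4]  = -1
V_4 = max(V_3, V_1) + 5  [with V_3=-1, V_1=4]  = 9
V_6 = -2·V_5 + V_4 + 1  [with V_5=-2, V_4=9]  = 14

14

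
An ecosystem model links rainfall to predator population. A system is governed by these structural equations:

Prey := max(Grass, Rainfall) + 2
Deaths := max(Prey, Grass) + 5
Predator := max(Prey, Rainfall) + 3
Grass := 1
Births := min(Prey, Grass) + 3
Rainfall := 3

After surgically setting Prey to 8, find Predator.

11

The intervention breaks the incoming arrows to Prey: Prey := max(Grass, Rainfall) + 2 no longer applies, and Prey = 8.
Predator = max(Prey, Rainfall) + 3  [with Prey=8, Rainfall=3]  = 11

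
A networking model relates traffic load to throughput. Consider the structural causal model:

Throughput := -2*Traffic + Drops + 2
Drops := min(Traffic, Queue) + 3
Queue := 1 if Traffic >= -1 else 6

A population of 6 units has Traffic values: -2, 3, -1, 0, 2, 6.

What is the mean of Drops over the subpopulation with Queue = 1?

3.4

Observing Queue=1 restricts to units where Queue's equation naturally yields 1: Traffic ∈ {3, -1, 0, 2, 6}. In that subpopulation Drops = 4, 2, 3, 4, 4, mean 3.4.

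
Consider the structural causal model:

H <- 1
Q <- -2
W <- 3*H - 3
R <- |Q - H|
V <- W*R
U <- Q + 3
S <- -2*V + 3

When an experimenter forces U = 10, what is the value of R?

3

do(U=10) replaces the equation U <- Q + 3 with the constant U = 10.
No directed path runs from U to R, so R keeps its natural value.
R = |Q - H|  [with Q=-2, H=1]  = 3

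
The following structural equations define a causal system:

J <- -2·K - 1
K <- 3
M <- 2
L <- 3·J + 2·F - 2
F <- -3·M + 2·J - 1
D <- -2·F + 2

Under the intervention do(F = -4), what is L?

Intervening sets F = -4 and removes its equation (F <- -3·M + 2·J - 1).
J = -2·K - 1  [with K=3]  = -7
L = 3·J + 2·F - 2  [with J=-7, F=-4]  = -31

-31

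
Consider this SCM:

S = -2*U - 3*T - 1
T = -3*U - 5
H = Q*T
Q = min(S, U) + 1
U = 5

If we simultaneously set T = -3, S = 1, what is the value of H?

Under do(T = -3, S = 1), each intervened variable's structural equation is replaced by its fixed value.
Q = min(S, U) + 1  [with S=1, U=5]  = 2
H = Q*T  [with Q=2, T=-3]  = -6

-6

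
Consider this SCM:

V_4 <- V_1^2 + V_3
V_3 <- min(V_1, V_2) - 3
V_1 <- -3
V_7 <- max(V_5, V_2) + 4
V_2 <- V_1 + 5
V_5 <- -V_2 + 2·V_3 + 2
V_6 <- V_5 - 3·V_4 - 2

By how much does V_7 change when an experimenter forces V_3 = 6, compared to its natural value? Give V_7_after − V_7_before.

The intervention breaks the incoming arrows to V_3: V_3 <- min(V_1, V_2) - 3 no longer applies, and V_3 = 6.
V_2 = V_1 + 5  [with V_1=-3]  = 2
V_5 = -V_2 + 2·V_3 + 2  [with V_2=2, V_3=6]  = 12
V_7 = max(V_5, V_2) + 4  [with V_5=12, V_2=2]  = 16
Without intervention: V_2 = V_1 + 5  [with V_1=-3]  = 2; V_3 = min(V_1, V_2) - 3  [with V_1=-3, V_2=2]  = -6; V_5 = -V_2 + 2·V_3 + 2  [with V_2=2, V_3=-6]  = -12; V_7 = max(V_5, V_2) + 4  [with V_5=-12, V_2=2]  = 6.
Change = 16 − 6 = 10.

10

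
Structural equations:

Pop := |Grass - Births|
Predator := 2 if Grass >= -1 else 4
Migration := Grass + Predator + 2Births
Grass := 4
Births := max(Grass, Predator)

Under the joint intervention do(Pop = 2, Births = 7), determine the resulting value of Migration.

Under do(Pop = 2, Births = 7), each intervened variable's structural equation is replaced by its fixed value.
Predator = 2 if Grass >= -1 else 4  [with Grass=4]  = 2
Migration = Grass + Predator + 2Births  [with Grass=4, Predator=2, Births=7]  = 20

20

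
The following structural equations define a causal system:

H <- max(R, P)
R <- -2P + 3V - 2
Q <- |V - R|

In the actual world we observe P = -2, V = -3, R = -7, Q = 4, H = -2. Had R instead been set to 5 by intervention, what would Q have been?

The intervention breaks the incoming arrows to R: R <- -2P + 3V - 2 no longer applies, and R = 5.
Q = |V - R|  [with V=-3, R=5]  = 8

8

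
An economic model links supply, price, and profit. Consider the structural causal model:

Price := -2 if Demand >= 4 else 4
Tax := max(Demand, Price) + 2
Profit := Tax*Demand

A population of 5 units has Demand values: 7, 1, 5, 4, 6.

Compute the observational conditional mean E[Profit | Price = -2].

Conditioning on Price=-2 selects the 4 unit(s) with Demand ∈ {7, 5, 4, 6}. Their Profit values: 63, 35, 24, 48. Mean = 42.5.

42.5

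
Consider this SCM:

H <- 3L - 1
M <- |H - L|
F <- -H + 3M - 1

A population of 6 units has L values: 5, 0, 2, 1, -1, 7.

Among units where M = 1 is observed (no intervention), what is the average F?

1.5

E[F|M=1] averages over only the 2 units with M=1 (L = 0, 1): F = 3, 0, mean 1.5.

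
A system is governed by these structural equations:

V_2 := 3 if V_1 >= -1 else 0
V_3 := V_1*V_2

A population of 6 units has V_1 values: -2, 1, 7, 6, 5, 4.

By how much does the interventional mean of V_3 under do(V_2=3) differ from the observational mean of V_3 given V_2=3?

Under do(V_2=3), V_2's equation is replaced by V_2=3 for every unit. Per-unit V_3: -6, 3, 21, 18, 15, 12. Mean = 10.5.
Conditioning on V_2=3 selects the 5 unit(s) with V_1 ∈ {1, 7, 6, 5, 4}. Their V_3 values: 3, 21, 18, 15, 12. Mean = 13.8.
Difference = 10.5 − 13.8 = -3.3.

-3.3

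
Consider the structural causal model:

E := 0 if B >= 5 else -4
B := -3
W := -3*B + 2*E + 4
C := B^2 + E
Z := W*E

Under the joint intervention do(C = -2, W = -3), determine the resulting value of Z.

Setting C = -2, W = -3 by intervention discards those variables' equations.
E = 0 if B >= 5 else -4  [with B=-3]  = -4
Z = W*E  [with W=-3, E=-4]  = 12

12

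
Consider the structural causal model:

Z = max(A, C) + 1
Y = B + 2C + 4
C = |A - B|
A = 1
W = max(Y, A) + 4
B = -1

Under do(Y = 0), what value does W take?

5

The intervention breaks the incoming arrows to Y: Y = B + 2C + 4 no longer applies, and Y = 0.
W = max(Y, A) + 4  [with Y=0, A=1]  = 5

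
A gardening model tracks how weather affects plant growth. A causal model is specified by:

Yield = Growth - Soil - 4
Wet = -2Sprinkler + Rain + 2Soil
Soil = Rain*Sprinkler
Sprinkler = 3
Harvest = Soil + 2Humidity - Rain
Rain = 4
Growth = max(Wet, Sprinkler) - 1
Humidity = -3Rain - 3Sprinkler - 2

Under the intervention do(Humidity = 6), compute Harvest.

Intervening sets Humidity = 6 and removes its equation (Humidity = -3Rain - 3Sprinkler - 2).
Soil = Rain*Sprinkler  [with Rain=4, Sprinkler=3]  = 12
Harvest = Soil + 2Humidity - Rain  [with Soil=12, Humidity=6, Rain=4]  = 20

20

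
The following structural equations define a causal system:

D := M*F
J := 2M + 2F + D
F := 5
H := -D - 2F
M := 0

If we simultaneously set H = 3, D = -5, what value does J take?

5

Under do(H = 3, D = -5), each intervened variable's structural equation is replaced by its fixed value.
J = 2M + 2F + D  [with M=0, F=5, D=-5]  = 5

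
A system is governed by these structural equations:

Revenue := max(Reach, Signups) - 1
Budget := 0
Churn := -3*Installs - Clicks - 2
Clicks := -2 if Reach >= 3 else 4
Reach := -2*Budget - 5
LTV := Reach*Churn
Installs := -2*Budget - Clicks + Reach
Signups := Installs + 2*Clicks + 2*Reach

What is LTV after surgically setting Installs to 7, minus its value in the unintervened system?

do(Installs=7) replaces the equation Installs := -2*Budget - Clicks + Reach with the constant Installs = 7.
Reach = -2*Budget - 5  [with Budget=0]  = -5
Clicks = -2 if Reach >= 3 else 4  [with Reach=-5]  = 4
Churn = -3*Installs - Clicks - 2  [with Installs=7, Clicks=4]  = -27
LTV = Reach*Churn  [with Reach=-5, Churn=-27]  = 135
Without intervention: Reach = -2*Budget - 5  [with Budget=0]  = -5; Clicks = -2 if Reach >= 3 else 4  [with Reach=-5]  = 4; Installs = -2*Budget - Clicks + Reach  [with Budget=0, Clicks=4, Reach=-5]  = -9; Churn = -3*Installs - Clicks - 2  [with Installs=-9, Clicks=4]  = 21; LTV = Reach*Churn  [with Reach=-5, Churn=21]  = -105.
Change = 135 − (-105) = 240.

240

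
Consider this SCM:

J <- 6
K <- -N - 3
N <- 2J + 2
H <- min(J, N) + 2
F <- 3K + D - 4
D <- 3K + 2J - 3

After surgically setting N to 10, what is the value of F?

Under do(N=10), the mechanism N <- 2J + 2 is discarded; N is fixed at 10.
K = -N - 3  [with N=10]  = -13
D = 3K + 2J - 3  [with K=-13, J=6]  = -30
F = 3K + D - 4  [with K=-13, D=-30]  = -73

-73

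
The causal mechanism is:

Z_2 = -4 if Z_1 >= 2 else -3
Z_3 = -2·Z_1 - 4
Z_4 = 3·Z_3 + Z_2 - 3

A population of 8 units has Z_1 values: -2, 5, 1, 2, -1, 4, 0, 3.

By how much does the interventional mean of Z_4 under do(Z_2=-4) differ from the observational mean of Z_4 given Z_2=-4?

Under do(Z_2=-4), Z_2's equation is replaced by Z_2=-4 for every unit. Per-unit Z_4: -7, -49, -25, -31, -13, -43, -19, -37. Mean = -28.
Observing Z_2=-4 restricts to units where Z_2's equation naturally yields -4: Z_1 ∈ {5, 2, 4, 3}. In that subpopulation Z_4 = -49, -31, -43, -37, mean -40.
Difference = -28 − (-40) = 12.

12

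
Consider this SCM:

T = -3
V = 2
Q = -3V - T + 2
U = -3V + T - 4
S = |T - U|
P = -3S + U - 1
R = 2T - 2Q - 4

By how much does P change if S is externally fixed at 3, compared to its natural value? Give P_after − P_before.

The intervention breaks the incoming arrows to S: S = |T - U| no longer applies, and S = 3.
U = -3V + T - 4  [with V=2, T=-3]  = -13
P = -3S + U - 1  [with S=3, U=-13]  = -23
Without intervention: U = -3V + T - 4  [with V=2, T=-3]  = -13; S = |T - U|  [with T=-3, U=-13]  = 10; P = -3S + U - 1  [with S=10, U=-13]  = -44.
Change = -23 − (-44) = 21.

21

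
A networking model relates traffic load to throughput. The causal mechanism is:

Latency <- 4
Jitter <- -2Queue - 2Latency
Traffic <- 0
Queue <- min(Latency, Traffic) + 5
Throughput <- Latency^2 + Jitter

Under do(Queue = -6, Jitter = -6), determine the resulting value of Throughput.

10

Setting Queue = -6, Jitter = -6 by intervention discards those variables' equations.
Throughput = Latency^2 + Jitter  [with Latency=4, Jitter=-6]  = 10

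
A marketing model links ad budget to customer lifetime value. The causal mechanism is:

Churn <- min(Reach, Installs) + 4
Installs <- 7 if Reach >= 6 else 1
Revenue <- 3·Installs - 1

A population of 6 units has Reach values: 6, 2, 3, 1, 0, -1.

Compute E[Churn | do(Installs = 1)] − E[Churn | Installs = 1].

0.1

Every unit gets Installs=1 under the intervention. Churn values become 5, 5, 5, 5, 4, 3; E[Churn|do(Installs=1)] = 4.5.
Conditioning on Installs=1 selects the 5 unit(s) with Reach ∈ {2, 3, 1, 0, -1}. Their Churn values: 5, 5, 5, 4, 3. Mean = 4.4.
Difference = 4.5 − 4.4 = 0.1.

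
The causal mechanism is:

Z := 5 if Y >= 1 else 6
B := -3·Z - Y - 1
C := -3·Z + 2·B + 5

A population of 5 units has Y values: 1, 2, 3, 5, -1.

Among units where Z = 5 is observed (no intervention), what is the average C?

E[C|Z=5] averages over only the 4 units with Z=5 (Y = 1, 2, 3, 5): C = -44, -46, -48, -52, mean -47.5.

-47.5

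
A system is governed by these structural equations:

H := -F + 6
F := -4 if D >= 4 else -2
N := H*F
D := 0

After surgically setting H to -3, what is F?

Under do(H=-3), the mechanism H := -F + 6 is discarded; H is fixed at -3.
Since F is not a descendant of the intervened variable, it is unaffected.
F = -4 if D >= 4 else -2  [with D=0]  = -2

-2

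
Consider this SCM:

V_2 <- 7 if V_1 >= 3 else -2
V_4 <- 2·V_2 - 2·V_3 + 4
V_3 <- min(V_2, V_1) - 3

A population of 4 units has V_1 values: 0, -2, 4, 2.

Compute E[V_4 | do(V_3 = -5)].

14.5

do(V_3=-5) breaks V_3's dependence on V_1. With V_3=-5 fixed, V_4 across the units is 10, 10, 28, 10, mean 14.5.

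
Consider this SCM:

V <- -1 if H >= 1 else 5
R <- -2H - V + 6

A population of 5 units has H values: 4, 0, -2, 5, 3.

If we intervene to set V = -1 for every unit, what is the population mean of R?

3

Under do(V=-1), V's equation is replaced by V=-1 for every unit. Per-unit R: -1, 7, 11, -3, 1. Mean = 3.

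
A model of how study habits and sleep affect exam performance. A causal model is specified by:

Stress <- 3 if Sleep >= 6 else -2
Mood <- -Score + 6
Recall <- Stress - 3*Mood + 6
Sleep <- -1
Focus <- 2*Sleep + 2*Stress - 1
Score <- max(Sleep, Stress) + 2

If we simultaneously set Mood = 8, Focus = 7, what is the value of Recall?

-20

The joint intervention fixes Mood = 8, Focus = 7, removing each variable's own equation.
Stress = 3 if Sleep >= 6 else -2  [with Sleep=-1]  = -2
Recall = Stress - 3*Mood + 6  [with Stress=-2, Mood=8]  = -20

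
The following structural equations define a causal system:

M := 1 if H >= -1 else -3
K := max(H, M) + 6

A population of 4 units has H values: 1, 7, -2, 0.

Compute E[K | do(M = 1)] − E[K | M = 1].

-0.5

Under do(M=1), M's equation is replaced by M=1 for every unit. Per-unit K: 7, 13, 7, 7. Mean = 8.5.
Observing M=1 restricts to units where M's equation naturally yields 1: H ∈ {1, 7, 0}. In that subpopulation K = 7, 13, 7, mean 9.
Difference = 8.5 − 9 = -0.5.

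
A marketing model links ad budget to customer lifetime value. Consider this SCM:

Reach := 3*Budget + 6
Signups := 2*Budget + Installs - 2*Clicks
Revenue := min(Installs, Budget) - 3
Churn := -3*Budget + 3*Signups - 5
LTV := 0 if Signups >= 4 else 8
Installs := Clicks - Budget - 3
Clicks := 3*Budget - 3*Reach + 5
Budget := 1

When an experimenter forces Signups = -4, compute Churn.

The intervention breaks the incoming arrows to Signups: Signups := 2*Budget + Installs - 2*Clicks no longer applies, and Signups = -4.
Churn = -3*Budget + 3*Signups - 5  [with Budget=1, Signups=-4]  = -20

-20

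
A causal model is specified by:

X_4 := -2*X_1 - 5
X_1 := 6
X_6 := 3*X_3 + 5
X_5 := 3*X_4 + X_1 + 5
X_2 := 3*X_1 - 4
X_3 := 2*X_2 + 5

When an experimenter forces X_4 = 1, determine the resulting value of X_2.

The intervention breaks the incoming arrows to X_4: X_4 := -2*X_1 - 5 no longer applies, and X_4 = 1.
Since X_2 is not a descendant of the intervened variable, it is unaffected.
X_2 = 3*X_1 - 4  [with X_1=6]  = 14

14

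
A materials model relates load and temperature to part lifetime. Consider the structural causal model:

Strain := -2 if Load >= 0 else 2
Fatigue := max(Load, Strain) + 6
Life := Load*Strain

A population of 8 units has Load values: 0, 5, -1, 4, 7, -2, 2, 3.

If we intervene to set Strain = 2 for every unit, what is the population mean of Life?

4.5

The intervention sets Strain=2 in all 8 units regardless of Load. Recomputing Life per unit gives 0, 10, -2, 8, 14, -4, 4, 6; average 4.5.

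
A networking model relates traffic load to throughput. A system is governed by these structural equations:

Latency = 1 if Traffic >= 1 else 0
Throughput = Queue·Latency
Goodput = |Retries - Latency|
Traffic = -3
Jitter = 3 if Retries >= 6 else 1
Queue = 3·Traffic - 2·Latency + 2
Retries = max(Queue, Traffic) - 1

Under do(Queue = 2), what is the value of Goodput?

The intervention breaks the incoming arrows to Queue: Queue = 3·Traffic - 2·Latency + 2 no longer applies, and Queue = 2.
Latency = 1 if Traffic >= 1 else 0  [with Traffic=-3]  = 0
Retries = max(Queue, Traffic) - 1  [with Queue=2, Traffic=-3]  = 1
Goodput = |Retries - Latency|  [with Retries=1, Latency=0]  = 1

1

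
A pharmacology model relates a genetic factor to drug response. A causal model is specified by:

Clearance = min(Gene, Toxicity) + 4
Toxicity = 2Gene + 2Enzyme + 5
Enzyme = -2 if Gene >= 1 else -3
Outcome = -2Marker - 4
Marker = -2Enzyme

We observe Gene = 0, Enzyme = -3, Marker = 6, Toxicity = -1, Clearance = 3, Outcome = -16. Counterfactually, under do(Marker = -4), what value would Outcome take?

4

The intervention breaks the incoming arrows to Marker: Marker = -2Enzyme no longer applies, and Marker = -4.
Outcome = -2Marker - 4  [with Marker=-4]  = 4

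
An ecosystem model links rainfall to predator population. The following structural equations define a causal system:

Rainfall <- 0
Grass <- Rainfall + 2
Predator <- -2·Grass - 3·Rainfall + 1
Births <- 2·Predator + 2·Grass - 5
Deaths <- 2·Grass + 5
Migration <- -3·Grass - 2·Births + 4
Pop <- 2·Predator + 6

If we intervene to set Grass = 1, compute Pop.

Under do(Grass=1), the mechanism Grass <- Rainfall + 2 is discarded; Grass is fixed at 1.
Predator = -2·Grass - 3·Rainfall + 1  [with Grass=1, Rainfall=0]  = -1
Pop = 2·Predator + 6  [with Predator=-1]  = 4

4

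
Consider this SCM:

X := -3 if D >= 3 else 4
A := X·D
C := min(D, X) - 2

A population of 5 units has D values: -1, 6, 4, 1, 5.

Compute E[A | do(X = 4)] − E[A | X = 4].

do(X=4) breaks X's dependence on D. With X=4 fixed, A across the units is -4, 24, 16, 4, 20, mean 12.
Conditioning on X=4 selects the 2 unit(s) with D ∈ {-1, 1}. Their A values: -4, 4. Mean = 0.
Difference = 12 − 0 = 12.

12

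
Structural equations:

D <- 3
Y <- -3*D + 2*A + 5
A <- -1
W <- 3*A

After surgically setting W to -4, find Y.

Under do(W=-4), the mechanism W <- 3*A is discarded; W is fixed at -4.
Since Y is not a descendant of the intervened variable, it is unaffected.
Y = -3*D + 2*A + 5  [with D=3, A=-1]  = -6

-6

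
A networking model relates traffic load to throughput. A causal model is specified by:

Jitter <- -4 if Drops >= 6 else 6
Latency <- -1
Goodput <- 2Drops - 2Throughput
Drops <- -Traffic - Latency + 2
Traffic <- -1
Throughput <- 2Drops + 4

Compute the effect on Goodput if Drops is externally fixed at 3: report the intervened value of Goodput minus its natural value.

The intervention breaks the incoming arrows to Drops: Drops <- -Traffic - Latency + 2 no longer applies, and Drops = 3.
Throughput = 2Drops + 4  [with Drops=3]  = 10
Goodput = 2Drops - 2Throughput  [with Drops=3, Throughput=10]  = -14
Without intervention: Drops = -Traffic - Latency + 2  [with Traffic=-1, Latency=-1]  = 4; Throughput = 2Drops + 4  [with Drops=4]  = 12; Goodput = 2Drops - 2Throughput  [with Drops=4, Throughput=12]  = -16.
Change = -14 − (-16) = 2.

2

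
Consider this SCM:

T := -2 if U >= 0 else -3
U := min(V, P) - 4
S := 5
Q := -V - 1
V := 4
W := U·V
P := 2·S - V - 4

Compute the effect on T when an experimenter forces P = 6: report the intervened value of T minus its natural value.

The intervention breaks the incoming arrows to P: P := 2·S - V - 4 no longer applies, and P = 6.
U = min(V, P) - 4  [with V=4, P=6]  = 0
T = -2 if U >= 0 else -3  [with U=0]  = -2
Without intervention: P = 2·S - V - 4  [with S=5, V=4]  = 2; U = min(V, P) - 4  [with V=4, P=2]  = -2; T = -2 if U >= 0 else -3  [with U=-2]  = -3.
Change = -2 − (-3) = 1.

1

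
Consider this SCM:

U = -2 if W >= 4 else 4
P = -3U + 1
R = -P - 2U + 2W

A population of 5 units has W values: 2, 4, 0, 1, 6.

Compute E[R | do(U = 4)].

Every unit gets U=4 under the intervention. R values become 7, 11, 3, 5, 15; E[R|do(U=4)] = 8.2.

8.2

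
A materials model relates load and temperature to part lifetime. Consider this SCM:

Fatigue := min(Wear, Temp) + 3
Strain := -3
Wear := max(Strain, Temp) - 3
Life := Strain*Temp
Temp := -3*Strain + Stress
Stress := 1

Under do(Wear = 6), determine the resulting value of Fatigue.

Intervening sets Wear = 6 and removes its equation (Wear := max(Strain, Temp) - 3).
Temp = -3*Strain + Stress  [with Strain=-3, Stress=1]  = 10
Fatigue = min(Wear, Temp) + 3  [with Wear=6, Temp=10]  = 9

9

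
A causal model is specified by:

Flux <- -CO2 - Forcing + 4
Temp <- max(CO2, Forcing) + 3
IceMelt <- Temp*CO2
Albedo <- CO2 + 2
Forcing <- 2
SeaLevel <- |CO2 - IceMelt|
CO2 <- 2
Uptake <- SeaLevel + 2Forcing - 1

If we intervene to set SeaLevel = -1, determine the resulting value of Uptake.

Intervening sets SeaLevel = -1 and removes its equation (SeaLevel <- |CO2 - IceMelt|).
Uptake = SeaLevel + 2Forcing - 1  [with SeaLevel=-1, Forcing=2]  = 2

2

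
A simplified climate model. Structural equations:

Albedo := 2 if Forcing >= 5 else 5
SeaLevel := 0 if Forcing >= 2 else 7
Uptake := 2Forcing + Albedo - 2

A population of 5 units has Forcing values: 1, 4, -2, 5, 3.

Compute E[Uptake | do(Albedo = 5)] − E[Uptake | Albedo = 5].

The intervention sets Albedo=5 in all 5 units regardless of Forcing. Recomputing Uptake per unit gives 5, 11, -1, 13, 9; average 7.4.
Conditioning on Albedo=5 selects the 4 unit(s) with Forcing ∈ {1, 4, -2, 3}. Their Uptake values: 5, 11, -1, 9. Mean = 6.
Difference = 7.4 − 6 = 1.4.

1.4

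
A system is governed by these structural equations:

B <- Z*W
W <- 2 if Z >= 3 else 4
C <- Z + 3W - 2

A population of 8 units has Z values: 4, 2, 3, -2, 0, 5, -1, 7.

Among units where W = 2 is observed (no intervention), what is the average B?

9.5

Observing W=2 restricts to units where W's equation naturally yields 2: Z ∈ {4, 3, 5, 7}. In that subpopulation B = 8, 6, 10, 14, mean 9.5.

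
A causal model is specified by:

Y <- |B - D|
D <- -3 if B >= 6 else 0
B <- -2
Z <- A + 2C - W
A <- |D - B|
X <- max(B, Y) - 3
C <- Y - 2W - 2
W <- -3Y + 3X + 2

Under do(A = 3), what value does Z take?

Intervening sets A = 3 and removes its equation (A <- |D - B|).
D = -3 if B >= 6 else 0  [with B=-2]  = 0
Y = |B - D|  [with B=-2, D=0]  = 2
X = max(B, Y) - 3  [with B=-2, Y=2]  = -1
W = -3Y + 3X + 2  [with Y=2, X=-1]  = -7
C = Y - 2W - 2  [with Y=2, W=-7]  = 14
Z = A + 2C - W  [with A=3, C=14, W=-7]  = 38

38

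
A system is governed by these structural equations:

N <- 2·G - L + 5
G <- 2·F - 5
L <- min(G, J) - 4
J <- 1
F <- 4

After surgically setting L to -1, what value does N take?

12

Intervening sets L = -1 and removes its equation (L <- min(G, J) - 4).
G = 2·F - 5  [with F=4]  = 3
N = 2·G - L + 5  [with G=3, L=-1]  = 12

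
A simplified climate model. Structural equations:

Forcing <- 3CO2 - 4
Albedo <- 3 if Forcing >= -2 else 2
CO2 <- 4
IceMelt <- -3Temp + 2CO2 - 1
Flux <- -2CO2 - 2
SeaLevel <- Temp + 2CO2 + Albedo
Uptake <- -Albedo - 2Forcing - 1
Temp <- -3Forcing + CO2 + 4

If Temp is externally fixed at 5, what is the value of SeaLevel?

The intervention breaks the incoming arrows to Temp: Temp <- -3Forcing + CO2 + 4 no longer applies, and Temp = 5.
Forcing = 3CO2 - 4  [with CO2=4]  = 8
Albedo = 3 if Forcing >= -2 else 2  [with Forcing=8]  = 3
SeaLevel = Temp + 2CO2 + Albedo  [with Temp=5, CO2=4, Albedo=3]  = 16

16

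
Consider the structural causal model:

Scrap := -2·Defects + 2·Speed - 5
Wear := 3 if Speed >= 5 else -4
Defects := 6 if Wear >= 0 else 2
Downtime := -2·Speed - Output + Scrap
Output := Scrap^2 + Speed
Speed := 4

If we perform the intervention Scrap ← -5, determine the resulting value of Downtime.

Under do(Scrap=-5), the mechanism Scrap := -2·Defects + 2·Speed - 5 is discarded; Scrap is fixed at -5.
Output = Scrap^2 + Speed  [with Scrap=-5, Speed=4]  = 29
Downtime = -2·Speed - Output + Scrap  [with Speed=4, Output=29, Scrap=-5]  = -42

-42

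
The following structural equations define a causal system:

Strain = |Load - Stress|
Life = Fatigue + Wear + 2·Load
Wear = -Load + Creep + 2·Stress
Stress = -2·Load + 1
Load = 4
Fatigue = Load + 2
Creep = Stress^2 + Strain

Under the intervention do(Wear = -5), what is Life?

9

Under do(Wear=-5), the mechanism Wear = -Load + Creep + 2·Stress is discarded; Wear is fixed at -5.
Fatigue = Load + 2  [with Load=4]  = 6
Life = Fatigue + Wear + 2·Load  [with Fatigue=6, Wear=-5, Load=4]  = 9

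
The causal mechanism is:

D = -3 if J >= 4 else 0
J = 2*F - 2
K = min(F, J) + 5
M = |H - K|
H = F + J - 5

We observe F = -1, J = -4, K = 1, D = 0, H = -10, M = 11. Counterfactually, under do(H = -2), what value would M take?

The intervention breaks the incoming arrows to H: H = F + J - 5 no longer applies, and H = -2.
J = 2*F - 2  [with F=-1]  = -4
K = min(F, J) + 5  [with F=-1, J=-4]  = 1
M = |H - K|  [with H=-2, K=1]  = 3

3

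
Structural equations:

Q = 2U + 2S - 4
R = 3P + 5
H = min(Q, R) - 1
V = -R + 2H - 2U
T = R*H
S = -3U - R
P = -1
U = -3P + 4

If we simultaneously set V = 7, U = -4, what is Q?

8

The joint intervention fixes V = 7, U = -4, removing each variable's own equation.
R = 3P + 5  [with P=-1]  = 2
S = -3U - R  [with U=-4, R=2]  = 10
Q = 2U + 2S - 4  [with U=-4, S=10]  = 8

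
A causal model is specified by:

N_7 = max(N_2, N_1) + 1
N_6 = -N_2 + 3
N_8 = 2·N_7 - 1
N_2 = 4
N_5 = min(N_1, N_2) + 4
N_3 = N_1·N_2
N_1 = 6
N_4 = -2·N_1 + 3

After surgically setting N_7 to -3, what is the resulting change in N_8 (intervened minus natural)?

do(N_7=-3) replaces the equation N_7 = max(N_2, N_1) + 1 with the constant N_7 = -3.
N_8 = 2·N_7 - 1  [with N_7=-3]  = -7
Without intervention: N_7 = max(N_2, N_1) + 1  [with N_2=4, N_1=6]  = 7; N_8 = 2·N_7 - 1  [with N_7=7]  = 13.
Change = -7 − 13 = -20.

-20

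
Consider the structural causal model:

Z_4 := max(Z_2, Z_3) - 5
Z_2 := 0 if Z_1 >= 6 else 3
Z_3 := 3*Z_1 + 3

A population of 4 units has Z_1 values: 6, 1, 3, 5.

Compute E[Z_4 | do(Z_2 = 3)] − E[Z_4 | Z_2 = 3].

2.25

Every unit gets Z_2=3 under the intervention. Z_4 values become 16, 1, 7, 13; E[Z_4|do(Z_2=3)] = 9.25.
E[Z_4|Z_2=3] averages over only the 3 units with Z_2=3 (Z_1 = 1, 3, 5): Z_4 = 1, 7, 13, mean 7.
Difference = 9.25 − 7 = 2.25.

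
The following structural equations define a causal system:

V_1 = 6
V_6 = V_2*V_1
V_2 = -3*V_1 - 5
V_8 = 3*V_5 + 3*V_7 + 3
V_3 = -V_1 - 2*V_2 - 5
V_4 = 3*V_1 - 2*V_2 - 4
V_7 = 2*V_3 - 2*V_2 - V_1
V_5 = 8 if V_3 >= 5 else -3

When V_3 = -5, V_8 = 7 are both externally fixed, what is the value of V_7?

30

Under do(V_3 = -5, V_8 = 7), each intervened variable's structural equation is replaced by its fixed value.
V_2 = -3*V_1 - 5  [with V_1=6]  = -23
V_7 = 2*V_3 - 2*V_2 - V_1  [with V_3=-5, V_2=-23, V_1=6]  = 30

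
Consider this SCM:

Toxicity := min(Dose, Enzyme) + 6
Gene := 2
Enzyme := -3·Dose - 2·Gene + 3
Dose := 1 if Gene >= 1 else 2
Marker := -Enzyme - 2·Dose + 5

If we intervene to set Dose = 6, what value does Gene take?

Under do(Dose=6), the mechanism Dose := 1 if Gene >= 1 else 2 is discarded; Dose is fixed at 6.
Gene is not downstream of the intervention, so its value is determined by the original equations.

2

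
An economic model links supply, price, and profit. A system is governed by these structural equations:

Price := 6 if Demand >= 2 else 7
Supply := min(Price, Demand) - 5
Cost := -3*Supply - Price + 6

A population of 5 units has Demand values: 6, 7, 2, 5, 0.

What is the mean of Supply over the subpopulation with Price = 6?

-0.25

E[Supply|Price=6] averages over only the 4 units with Price=6 (Demand = 6, 7, 2, 5): Supply = 1, 1, -3, 0, mean -0.25.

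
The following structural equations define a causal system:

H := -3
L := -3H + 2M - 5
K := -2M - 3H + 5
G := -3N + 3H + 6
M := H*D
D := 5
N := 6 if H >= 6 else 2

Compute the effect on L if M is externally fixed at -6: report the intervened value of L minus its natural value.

18

Under do(M=-6), the mechanism M := H*D is discarded; M is fixed at -6.
L = -3H + 2M - 5  [with H=-3, M=-6]  = -8
Without intervention: M = H*D  [with H=-3, D=5]  = -15; L = -3H + 2M - 5  [with H=-3, M=-15]  = -26.
Change = -8 − (-26) = 18.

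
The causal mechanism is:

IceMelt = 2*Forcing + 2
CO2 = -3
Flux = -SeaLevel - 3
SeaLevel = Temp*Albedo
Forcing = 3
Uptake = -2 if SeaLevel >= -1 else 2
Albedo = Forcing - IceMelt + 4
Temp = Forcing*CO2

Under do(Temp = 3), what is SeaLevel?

-3

The intervention breaks the incoming arrows to Temp: Temp = Forcing*CO2 no longer applies, and Temp = 3.
IceMelt = 2*Forcing + 2  [with Forcing=3]  = 8
Albedo = Forcing - IceMelt + 4  [with Forcing=3, IceMelt=8]  = -1
SeaLevel = Temp*Albedo  [with Temp=3, Albedo=-1]  = -3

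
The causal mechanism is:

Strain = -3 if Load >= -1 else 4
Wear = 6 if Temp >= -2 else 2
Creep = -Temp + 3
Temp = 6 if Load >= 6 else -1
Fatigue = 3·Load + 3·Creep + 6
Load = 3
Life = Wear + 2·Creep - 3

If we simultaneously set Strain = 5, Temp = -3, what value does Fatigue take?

Under do(Strain = 5, Temp = -3), each intervened variable's structural equation is replaced by its fixed value.
Creep = -Temp + 3  [with Temp=-3]  = 6
Fatigue = 3·Load + 3·Creep + 6  [with Load=3, Creep=6]  = 33

33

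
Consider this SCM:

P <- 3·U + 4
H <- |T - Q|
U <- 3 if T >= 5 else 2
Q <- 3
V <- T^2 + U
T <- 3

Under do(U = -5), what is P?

-11

The intervention breaks the incoming arrows to U: U <- 3 if T >= 5 else 2 no longer applies, and U = -5.
P = 3·U + 4  [with U=-5]  = -11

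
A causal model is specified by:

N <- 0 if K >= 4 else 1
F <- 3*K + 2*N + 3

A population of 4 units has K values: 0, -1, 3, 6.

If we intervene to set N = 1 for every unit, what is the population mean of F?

11

do(N=1) breaks N's dependence on K. With N=1 fixed, F across the units is 5, 2, 14, 23, mean 11.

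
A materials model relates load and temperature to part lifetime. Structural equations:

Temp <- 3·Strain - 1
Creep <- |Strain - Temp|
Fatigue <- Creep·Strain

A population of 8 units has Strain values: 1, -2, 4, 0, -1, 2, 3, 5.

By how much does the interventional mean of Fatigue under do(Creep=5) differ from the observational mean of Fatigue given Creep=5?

5

The intervention sets Creep=5 in all 8 units regardless of Strain. Recomputing Fatigue per unit gives 5, -10, 20, 0, -5, 10, 15, 25; average 7.5.
Conditioning on Creep=5 selects the 2 unit(s) with Strain ∈ {-2, 3}. Their Fatigue values: -10, 15. Mean = 2.5.
Difference = 7.5 − 2.5 = 5.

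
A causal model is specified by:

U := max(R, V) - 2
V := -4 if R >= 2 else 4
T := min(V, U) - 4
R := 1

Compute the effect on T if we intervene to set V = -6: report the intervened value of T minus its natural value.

Under do(V=-6), the mechanism V := -4 if R >= 2 else 4 is discarded; V is fixed at -6.
U = max(R, V) - 2  [with R=1, V=-6]  = -1
T = min(V, U) - 4  [with V=-6, U=-1]  = -10
Without intervention: V = -4 if R >= 2 else 4  [with R=1]  = 4; U = max(R, V) - 2  [with R=1, V=4]  = 2; T = min(V, U) - 4  [with V=4, U=2]  = -2.
Change = -10 − (-2) = -8.

-8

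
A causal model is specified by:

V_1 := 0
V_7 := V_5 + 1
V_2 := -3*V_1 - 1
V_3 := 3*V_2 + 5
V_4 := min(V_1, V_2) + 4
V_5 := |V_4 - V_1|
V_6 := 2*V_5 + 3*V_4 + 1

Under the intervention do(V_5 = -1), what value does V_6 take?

The intervention breaks the incoming arrows to V_5: V_5 := |V_4 - V_1| no longer applies, and V_5 = -1.
V_2 = -3*V_1 - 1  [with V_1=0]  = -1
V_4 = min(V_1, V_2) + 4  [with V_1=0, V_2=-1]  = 3
V_6 = 2*V_5 + 3*V_4 + 1  [with V_5=-1, V_4=3]  = 8

8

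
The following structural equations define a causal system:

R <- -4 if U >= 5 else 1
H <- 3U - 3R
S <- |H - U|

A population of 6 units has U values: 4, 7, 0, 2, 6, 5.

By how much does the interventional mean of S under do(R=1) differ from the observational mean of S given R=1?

do(R=1) breaks R's dependence on U. With R=1 fixed, S across the units is 5, 11, 3, 1, 9, 7, mean 6.
Observing R=1 restricts to units where R's equation naturally yields 1: U ∈ {4, 0, 2}. In that subpopulation S = 5, 3, 1, mean 3.
Difference = 6 − 3 = 3.

3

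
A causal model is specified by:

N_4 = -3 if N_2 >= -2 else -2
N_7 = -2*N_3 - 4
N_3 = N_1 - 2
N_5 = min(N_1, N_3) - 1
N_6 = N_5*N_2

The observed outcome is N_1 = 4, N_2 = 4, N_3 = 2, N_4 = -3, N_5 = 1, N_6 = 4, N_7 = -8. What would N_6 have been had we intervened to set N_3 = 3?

The intervention breaks the incoming arrows to N_3: N_3 = N_1 - 2 no longer applies, and N_3 = 3.
N_5 = min(N_1, N_3) - 1  [with N_1=4, N_3=3]  = 2
N_6 = N_5*N_2  [with N_5=2, N_2=4]  = 8

8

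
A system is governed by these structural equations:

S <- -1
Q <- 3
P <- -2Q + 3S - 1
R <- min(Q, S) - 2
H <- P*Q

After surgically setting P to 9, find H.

27

Intervening sets P = 9 and removes its equation (P <- -2Q + 3S - 1).
H = P*Q  [with P=9, Q=3]  = 27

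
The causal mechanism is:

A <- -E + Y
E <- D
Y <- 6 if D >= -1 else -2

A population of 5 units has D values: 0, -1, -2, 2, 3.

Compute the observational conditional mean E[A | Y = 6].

Observing Y=6 restricts to units where Y's equation naturally yields 6: D ∈ {0, -1, 2, 3}. In that subpopulation A = 6, 7, 4, 3, mean 5.

5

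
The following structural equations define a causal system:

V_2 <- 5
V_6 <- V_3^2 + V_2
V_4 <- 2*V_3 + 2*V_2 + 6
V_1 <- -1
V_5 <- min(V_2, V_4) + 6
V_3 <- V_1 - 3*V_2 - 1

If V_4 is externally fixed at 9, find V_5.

Intervening sets V_4 = 9 and removes its equation (V_4 <- 2*V_3 + 2*V_2 + 6).
V_5 = min(V_2, V_4) + 6  [with V_2=5, V_4=9]  = 11

11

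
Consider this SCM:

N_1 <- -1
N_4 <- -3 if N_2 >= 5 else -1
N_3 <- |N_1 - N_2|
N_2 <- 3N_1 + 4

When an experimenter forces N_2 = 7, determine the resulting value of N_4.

Under do(N_2=7), the mechanism N_2 <- 3N_1 + 4 is discarded; N_2 is fixed at 7.
N_4 = -3 if N_2 >= 5 else -1  [with N_2=7]  = -3

-3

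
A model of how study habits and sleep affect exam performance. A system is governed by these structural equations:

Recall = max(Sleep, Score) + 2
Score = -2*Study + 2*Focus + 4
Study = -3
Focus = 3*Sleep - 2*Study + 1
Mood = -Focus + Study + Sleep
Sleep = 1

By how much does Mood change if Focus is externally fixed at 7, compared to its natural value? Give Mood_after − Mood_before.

do(Focus=7) replaces the equation Focus = 3*Sleep - 2*Study + 1 with the constant Focus = 7.
Mood = -Focus + Study + Sleep  [with Focus=7, Study=-3, Sleep=1]  = -9
Without intervention: Focus = 3*Sleep - 2*Study + 1  [with Sleep=1, Study=-3]  = 10; Mood = -Focus + Study + Sleep  [with Focus=10, Study=-3, Sleep=1]  = -12.
Change = -9 − (-12) = 3.

3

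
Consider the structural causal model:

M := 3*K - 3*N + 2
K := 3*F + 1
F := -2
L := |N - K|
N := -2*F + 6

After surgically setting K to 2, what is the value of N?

Under do(K=2), the mechanism K := 3*F + 1 is discarded; K is fixed at 2.
Since N is not a descendant of the intervened variable, it is unaffected.
N = -2*F + 6  [with F=-2]  = 10

10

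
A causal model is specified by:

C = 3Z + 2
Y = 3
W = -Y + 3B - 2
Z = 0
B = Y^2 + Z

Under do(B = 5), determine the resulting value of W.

10

Intervening sets B = 5 and removes its equation (B = Y^2 + Z).
W = -Y + 3B - 2  [with Y=3, B=5]  = 10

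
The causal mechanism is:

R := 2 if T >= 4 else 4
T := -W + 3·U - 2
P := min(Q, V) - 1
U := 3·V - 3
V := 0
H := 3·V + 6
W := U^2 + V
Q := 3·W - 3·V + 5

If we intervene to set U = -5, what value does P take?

-1

Under do(U=-5), the mechanism U := 3·V - 3 is discarded; U is fixed at -5.
W = U^2 + V  [with U=-5, V=0]  = 25
Q = 3·W - 3·V + 5  [with W=25, V=0]  = 80
P = min(Q, V) - 1  [with Q=80, V=0]  = -1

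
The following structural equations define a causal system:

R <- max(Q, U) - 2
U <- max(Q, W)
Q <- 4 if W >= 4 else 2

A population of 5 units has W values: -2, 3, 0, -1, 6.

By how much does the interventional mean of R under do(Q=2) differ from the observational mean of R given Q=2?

0.75

The intervention sets Q=2 in all 5 units regardless of W. Recomputing R per unit gives 0, 1, 0, 0, 4; average 1.
E[R|Q=2] averages over only the 4 units with Q=2 (W = -2, 3, 0, -1): R = 0, 1, 0, 0, mean 0.25.
Difference = 1 − 0.25 = 0.75.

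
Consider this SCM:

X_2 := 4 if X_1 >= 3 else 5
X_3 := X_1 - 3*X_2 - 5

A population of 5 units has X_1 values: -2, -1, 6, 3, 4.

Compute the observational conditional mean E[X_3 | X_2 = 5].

-21.5

Conditioning on X_2=5 selects the 2 unit(s) with X_1 ∈ {-2, -1}. Their X_3 values: -22, -21. Mean = -21.5.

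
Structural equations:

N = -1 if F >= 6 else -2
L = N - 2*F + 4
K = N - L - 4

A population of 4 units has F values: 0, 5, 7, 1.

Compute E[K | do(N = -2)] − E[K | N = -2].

2.5

do(N=-2) breaks N's dependence on F. With N=-2 fixed, K across the units is -8, 2, 6, -6, mean -1.5.
Conditioning on N=-2 selects the 3 unit(s) with F ∈ {0, 5, 1}. Their K values: -8, 2, -6. Mean = -4.
Difference = -1.5 − (-4) = 2.5.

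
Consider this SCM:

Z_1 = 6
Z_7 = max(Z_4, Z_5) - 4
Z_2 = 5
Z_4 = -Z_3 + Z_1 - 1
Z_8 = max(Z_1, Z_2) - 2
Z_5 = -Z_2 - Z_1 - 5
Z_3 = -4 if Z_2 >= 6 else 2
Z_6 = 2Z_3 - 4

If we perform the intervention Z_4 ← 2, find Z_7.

-2

The intervention breaks the incoming arrows to Z_4: Z_4 = -Z_3 + Z_1 - 1 no longer applies, and Z_4 = 2.
Z_5 = -Z_2 - Z_1 - 5  [with Z_2=5, Z_1=6]  = -16
Z_7 = max(Z_4, Z_5) - 4  [with Z_4=2, Z_5=-16]  = -2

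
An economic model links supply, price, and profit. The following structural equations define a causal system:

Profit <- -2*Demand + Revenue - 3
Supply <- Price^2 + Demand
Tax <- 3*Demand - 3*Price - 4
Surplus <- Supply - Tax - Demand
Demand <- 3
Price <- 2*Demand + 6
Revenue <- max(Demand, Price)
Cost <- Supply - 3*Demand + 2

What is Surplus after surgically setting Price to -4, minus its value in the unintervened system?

-176

do(Price=-4) replaces the equation Price <- 2*Demand + 6 with the constant Price = -4.
Supply = Price^2 + Demand  [with Price=-4, Demand=3]  = 19
Tax = 3*Demand - 3*Price - 4  [with Demand=3, Price=-4]  = 17
Surplus = Supply - Tax - Demand  [with Supply=19, Tax=17, Demand=3]  = -1
Without intervention: Price = 2*Demand + 6  [with Demand=3]  = 12; Supply = Price^2 + Demand  [with Price=12, Demand=3]  = 147; Tax = 3*Demand - 3*Price - 4  [with Demand=3, Price=12]  = -31; Surplus = Supply - Tax - Demand  [with Supply=147, Tax=-31, Demand=3]  = 175.
Change = -1 − 175 = -176.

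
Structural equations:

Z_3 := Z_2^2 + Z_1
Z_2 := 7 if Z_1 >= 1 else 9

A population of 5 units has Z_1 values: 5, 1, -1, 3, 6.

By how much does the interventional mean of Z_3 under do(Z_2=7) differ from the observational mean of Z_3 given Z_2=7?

-0.95

Every unit gets Z_2=7 under the intervention. Z_3 values become 54, 50, 48, 52, 55; E[Z_3|do(Z_2=7)] = 51.8.
Observing Z_2=7 restricts to units where Z_2's equation naturally yields 7: Z_1 ∈ {5, 1, 3, 6}. In that subpopulation Z_3 = 54, 50, 52, 55, mean 52.75.
Difference = 51.8 − 52.75 = -0.95.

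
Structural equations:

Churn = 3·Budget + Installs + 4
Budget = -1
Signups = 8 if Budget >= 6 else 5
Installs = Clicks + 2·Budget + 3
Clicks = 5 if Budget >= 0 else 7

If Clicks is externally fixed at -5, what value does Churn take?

do(Clicks=-5) replaces the equation Clicks = 5 if Budget >= 0 else 7 with the constant Clicks = -5.
Installs = Clicks + 2·Budget + 3  [with Clicks=-5, Budget=-1]  = -4
Churn = 3·Budget + Installs + 4  [with Budget=-1, Installs=-4]  = -3

-3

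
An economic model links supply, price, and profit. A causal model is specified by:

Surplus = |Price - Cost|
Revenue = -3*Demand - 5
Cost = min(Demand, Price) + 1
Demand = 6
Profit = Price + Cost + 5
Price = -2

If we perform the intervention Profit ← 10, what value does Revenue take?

-23

The intervention breaks the incoming arrows to Profit: Profit = Price + Cost + 5 no longer applies, and Profit = 10.
Since Revenue is not a descendant of the intervened variable, it is unaffected.
Revenue = -3*Demand - 5  [with Demand=6]  = -23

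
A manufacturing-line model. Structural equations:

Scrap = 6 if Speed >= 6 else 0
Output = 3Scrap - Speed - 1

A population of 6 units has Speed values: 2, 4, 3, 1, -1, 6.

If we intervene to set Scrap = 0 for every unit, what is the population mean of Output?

-3.5

do(Scrap=0) breaks Scrap's dependence on Speed. With Scrap=0 fixed, Output across the units is -3, -5, -4, -2, 0, -7, mean -3.5.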